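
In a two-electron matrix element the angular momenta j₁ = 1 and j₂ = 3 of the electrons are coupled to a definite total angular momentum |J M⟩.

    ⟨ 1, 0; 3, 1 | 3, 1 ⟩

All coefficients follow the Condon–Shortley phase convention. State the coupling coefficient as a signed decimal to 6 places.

triangle: 1!·1!·5!/8! = 120/40320
(j±m)!: 1!·1!·4!·2!·4!·2! = 2304
prefactor² = (2J+1)·Δ·N² = 48
  k=0: +1/(0!·1!·1!·4!·0!·1!) = 1/24
  k=1: −1/(1!·0!·0!·3!·1!·2!) = -1/12
Σ = -1/24  ⇒  CG² = 48·(-1/24)² = 1/12
CG = −√(1/12) = -0.288675

-0.288675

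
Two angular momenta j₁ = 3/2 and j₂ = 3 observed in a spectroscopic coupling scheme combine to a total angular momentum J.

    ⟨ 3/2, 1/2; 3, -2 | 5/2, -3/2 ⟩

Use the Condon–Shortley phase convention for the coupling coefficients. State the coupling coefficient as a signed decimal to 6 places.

+0.267261

√[6·2!1!4!/8! · 2!1!1!5!1!4!] = √(288/7)
  +(−1)^0/∏(0,2,1,1,0,3)! = 1/12  (running 1/12)
  +(−1)^1/∏(1,1,0,0,1,4)! = -1/24  (running 1/24)
⟨..|..⟩ = √(288/7)·(1/24) = +0.267261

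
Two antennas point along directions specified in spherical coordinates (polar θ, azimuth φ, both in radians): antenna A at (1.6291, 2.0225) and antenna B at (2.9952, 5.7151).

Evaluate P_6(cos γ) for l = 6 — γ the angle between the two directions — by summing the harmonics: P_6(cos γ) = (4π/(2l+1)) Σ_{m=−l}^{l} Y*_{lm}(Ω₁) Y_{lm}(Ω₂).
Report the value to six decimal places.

Addition theorem: P_6(cos γ) = (4π/13) Σ_m Y*_{lm}(Ω₁) Y_{lm}(Ω₂), m = −6…6:
  [-6]  conj(Y_{6,-6})(Ω₁) = 0.43438 - 0.19993j ; Y_{6,-6}(Ω₂) = -0.00000 - 0.00000j ; Δ = -0.00000 + 0.00000j
  [-5]  conj(Y_{6,-5})(Ω₁) = 0.07471 + 0.06138j ; Y_{6,-5}(Ω₂) = 0.00010 - 0.00003j ; Δ = 0.00001 + 0.00000j
  [-4]  conj(Y_{6,-4})(Ω₁) = 0.07977 - 0.33167j ; Y_{6,-4}(Ω₂) = -0.00102 + 0.00121j ; Δ = 0.00032 + 0.00043j
  [-3]  conj(Y_{6,-3})(Ω₁) = 0.10929 - 0.02394j ; Y_{6,-3}(Ω₂) = 0.00207 - 0.01540j ; Δ = -0.00014 - 0.00173j
  [-2]  conj(Y_{6,-2})(Ω₁) = -0.18870 - 0.23946j ; Y_{6,-2}(Ω₂) = 0.04375 + 0.09425j ; Δ = 0.01431 - 0.02826j
  [-1]  conj(Y_{6,-1})(Ω₁) = 0.05124 - 0.10562j ; Y_{6,-1}(Ω₂) = -0.36327 - 0.23187j ; Δ = -0.04310 + 0.02649j
  [+0]  conj(Y_{6,0})(Ω₁) = -0.29541 + 0.00000j ; Y_{6,0}(Ω₂) = 0.80060 + 0.00000j ; Δ = -0.23651 + 0.00000j
  [+1]  conj(Y_{6,1})(Ω₁) = -0.05124 - 0.10562j ; Y_{6,1}(Ω₂) = 0.36327 - 0.23187j ; Δ = -0.04310 - 0.02649j
  [+2]  conj(Y_{6,2})(Ω₁) = -0.18870 + 0.23946j ; Y_{6,2}(Ω₂) = 0.04375 - 0.09425j ; Δ = 0.01431 + 0.02826j
  [+3]  conj(Y_{6,3})(Ω₁) = -0.10929 - 0.02394j ; Y_{6,3}(Ω₂) = -0.00207 - 0.01540j ; Δ = -0.00014 + 0.00173j
  [+4]  conj(Y_{6,4})(Ω₁) = 0.07977 + 0.33167j ; Y_{6,4}(Ω₂) = -0.00102 - 0.00121j ; Δ = 0.00032 - 0.00043j
  [+5]  conj(Y_{6,5})(Ω₁) = -0.07471 + 0.06138j ; Y_{6,5}(Ω₂) = -0.00010 - 0.00003j ; Δ = 0.00001 - 0.00000j
  [+6]  conj(Y_{6,6})(Ω₁) = 0.43438 + 0.19993j ; Y_{6,6}(Ω₂) = -0.00000 + 0.00000j ; Δ = -0.00000 - 0.00000j
Σ over m = -0.29373 - 0.00000j; ×(4π/13) → -0.28393 - 0.00000j. Real part: -0.283928

-0.283928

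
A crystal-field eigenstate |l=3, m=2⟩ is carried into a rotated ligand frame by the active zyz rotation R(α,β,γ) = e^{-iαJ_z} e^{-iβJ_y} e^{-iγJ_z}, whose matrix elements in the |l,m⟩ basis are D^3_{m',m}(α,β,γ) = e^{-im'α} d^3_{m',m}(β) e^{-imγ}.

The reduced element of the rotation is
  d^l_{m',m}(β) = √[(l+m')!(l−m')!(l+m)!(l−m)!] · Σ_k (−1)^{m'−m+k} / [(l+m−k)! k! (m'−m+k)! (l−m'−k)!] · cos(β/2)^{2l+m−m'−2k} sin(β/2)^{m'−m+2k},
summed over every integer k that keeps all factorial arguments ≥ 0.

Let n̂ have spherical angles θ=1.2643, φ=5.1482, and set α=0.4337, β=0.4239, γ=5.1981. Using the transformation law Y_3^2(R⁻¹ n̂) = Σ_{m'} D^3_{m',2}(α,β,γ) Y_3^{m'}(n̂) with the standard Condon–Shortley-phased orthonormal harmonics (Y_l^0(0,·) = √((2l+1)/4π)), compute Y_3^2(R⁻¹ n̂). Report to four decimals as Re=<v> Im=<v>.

Need the full column D^3_{m',2} for m'=−3..3 at α=0.4337, β=0.4239, γ=5.1981.
cos(β/2)=0.977623, sin(β/2)=0.210367
d^3_{-3,2}: single k=5 term ⇒ +0.000987;  D = -0.000933-0.000319i
d^3_{-2,2}: k∈[4..5] ⇒ +0.009359 -0.000087 = +0.009272;  D = -0.009222+0.000963i
d^3_{-1,2}: k∈[3..4] ⇒ +0.055014 -0.001274 = +0.053740;  D = -0.046156+0.027525i
d^3_{0,2}: k∈[2..3] ⇒ +0.221411 -0.010252 = +0.211159;  D = -0.119120+0.174352i
d^3_{1,2}: k∈[1..2] ⇒ +0.594064 -0.055014 = +0.539050;  D = -0.088899+0.531669i
d^3_{2,2}: k∈[0..1] ⇒ +0.873026 -0.202120 = +0.670906;  D = +0.177675+0.646952i
d^3_{3,2}: single k=0 term ⇒ -0.460160;  D = -0.297050-0.351437i
Y_3^{m'}(θ=1.2643,φ=5.1482) and Σ D·Y over m':
  (-0.0009-0.0003i)·(-0.3491-0.0941i)  (-0.0092+0.0010i)·(-0.1804+0.2145i)  (-0.0462+0.0275i)·(-0.0709-0.1522i)  (-0.1191+0.1744i)·(-0.2865+0.0000i)  (-0.0889+0.5317i)·(+0.0709-0.1522i)  (+0.1777+0.6470i)·(-0.1804-0.2145i)  (-0.2970-0.3514i)·(+0.3491-0.0941i)
Y_3^2(R⁻¹ n̂) = +0.087908-0.245174i

Re=0.0879 Im=-0.2452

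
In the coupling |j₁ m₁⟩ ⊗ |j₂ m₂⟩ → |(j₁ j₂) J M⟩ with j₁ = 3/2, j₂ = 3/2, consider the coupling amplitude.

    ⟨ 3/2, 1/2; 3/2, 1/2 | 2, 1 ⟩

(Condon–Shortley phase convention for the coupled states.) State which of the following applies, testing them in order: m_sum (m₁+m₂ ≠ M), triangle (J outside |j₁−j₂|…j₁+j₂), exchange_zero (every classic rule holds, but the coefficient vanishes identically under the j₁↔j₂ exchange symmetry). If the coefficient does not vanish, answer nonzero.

exchange_zero

m-sum: m₁+m₂ = 1/2+1/2 = 1, M = 1  ✓
triangle: |j₁−j₂| = 0 ≤ J = 2 ≤ j₁+j₂ = 3  ✓
exchange: j₁=j₂ and m₁=m₂, and (−1)^(j₁+j₂−J) = (−1)^1 = −1 forces ⟨j₁m₁;j₂m₂|JM⟩ = −⟨j₂m₂;j₁m₁|JM⟩ = −⟨j₁m₁;j₂m₂|JM⟩ ⇒ the coefficient vanishes identically
Racah sum check: Σ_k collapses to 0 ⇒ CG = 0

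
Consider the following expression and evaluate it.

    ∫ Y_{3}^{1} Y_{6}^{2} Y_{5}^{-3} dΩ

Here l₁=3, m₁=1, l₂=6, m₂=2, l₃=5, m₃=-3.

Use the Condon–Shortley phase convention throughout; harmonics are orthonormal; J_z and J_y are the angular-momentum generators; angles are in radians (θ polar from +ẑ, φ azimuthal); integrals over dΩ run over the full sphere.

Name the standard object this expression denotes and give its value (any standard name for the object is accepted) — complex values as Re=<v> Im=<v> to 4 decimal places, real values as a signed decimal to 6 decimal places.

This is a Gaunt coefficient — the integral of a triple product of spherical harmonics over the sphere.
Rules hold: Σm=0, L=14 even, 3≤5≤9.
N = 7·13·11 = 1001
Δ = 4!·2!·8!/15! = 1/675675
Racah Σ t=1..3: t=1:−1/8640 t=2:+1/2304 t=3:−1/8640 = 7/34560
⇒ 3j(3 6 5; 0 0 0)² = 7/429, sgn -1
Racah Σ t=0..2: t=0:+1/1935360 t=1:−1/30240 t=2:+1/11520 = 1/18432
⇒ 3j(3 6 5; 1 2 -3)² = 7/429, sgn +1
4πI² = N·(3j₀)²·(3jₘ)² = 343/1287
I = -1·√(0.266511/4π) = -0.14563067

Gaunt coefficient, -0.145631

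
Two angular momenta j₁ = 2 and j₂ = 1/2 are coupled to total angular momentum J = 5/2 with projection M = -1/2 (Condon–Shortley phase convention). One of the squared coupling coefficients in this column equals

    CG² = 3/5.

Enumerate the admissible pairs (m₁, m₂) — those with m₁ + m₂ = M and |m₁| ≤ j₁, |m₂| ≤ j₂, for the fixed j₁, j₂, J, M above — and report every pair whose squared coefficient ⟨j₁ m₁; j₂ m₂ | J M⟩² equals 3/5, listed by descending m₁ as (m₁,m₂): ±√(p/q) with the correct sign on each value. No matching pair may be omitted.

(0,-1/2): +√(3/5)

Admissible pairs with m₁+m₂ = M = -1/2: (-1,1/2), (0,-1/2)
  (m₁,m₂)=(0,-1/2): CG² = 3/5, CG = +√(3/5)   ← matches the target
  (m₁,m₂)=(-1,1/2): CG² = 2/5, CG = +√(2/5)
Pairs with CG² = 3/5: (0,-1/2): +√(3/5)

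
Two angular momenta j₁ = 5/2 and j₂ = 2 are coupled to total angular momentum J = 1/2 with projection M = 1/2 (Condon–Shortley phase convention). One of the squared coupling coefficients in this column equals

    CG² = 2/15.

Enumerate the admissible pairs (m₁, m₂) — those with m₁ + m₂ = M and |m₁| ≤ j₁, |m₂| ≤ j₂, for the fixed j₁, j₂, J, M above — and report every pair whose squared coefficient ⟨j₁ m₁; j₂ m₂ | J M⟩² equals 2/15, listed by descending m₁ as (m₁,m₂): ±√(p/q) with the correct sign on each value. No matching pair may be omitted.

(-1/2,1): −√(2/15)

Admissible pairs with m₁+m₂ = M = 1/2: (-3/2,2), (-1/2,1), (1/2,0), (3/2,-1), (5/2,-2)
  (m₁,m₂)=(5/2,-2): CG² = 1/3, CG = +√(1/3)
  (m₁,m₂)=(3/2,-1): CG² = 4/15, CG = −√(4/15)
  (m₁,m₂)=(1/2,0): CG² = 1/5, CG = +√(1/5)
  (m₁,m₂)=(-1/2,1): CG² = 2/15, CG = −√(2/15)   ← matches the target
  (m₁,m₂)=(-3/2,2): CG² = 1/15, CG = +√(1/15)
Pairs with CG² = 2/15: (-1/2,1): −√(2/15)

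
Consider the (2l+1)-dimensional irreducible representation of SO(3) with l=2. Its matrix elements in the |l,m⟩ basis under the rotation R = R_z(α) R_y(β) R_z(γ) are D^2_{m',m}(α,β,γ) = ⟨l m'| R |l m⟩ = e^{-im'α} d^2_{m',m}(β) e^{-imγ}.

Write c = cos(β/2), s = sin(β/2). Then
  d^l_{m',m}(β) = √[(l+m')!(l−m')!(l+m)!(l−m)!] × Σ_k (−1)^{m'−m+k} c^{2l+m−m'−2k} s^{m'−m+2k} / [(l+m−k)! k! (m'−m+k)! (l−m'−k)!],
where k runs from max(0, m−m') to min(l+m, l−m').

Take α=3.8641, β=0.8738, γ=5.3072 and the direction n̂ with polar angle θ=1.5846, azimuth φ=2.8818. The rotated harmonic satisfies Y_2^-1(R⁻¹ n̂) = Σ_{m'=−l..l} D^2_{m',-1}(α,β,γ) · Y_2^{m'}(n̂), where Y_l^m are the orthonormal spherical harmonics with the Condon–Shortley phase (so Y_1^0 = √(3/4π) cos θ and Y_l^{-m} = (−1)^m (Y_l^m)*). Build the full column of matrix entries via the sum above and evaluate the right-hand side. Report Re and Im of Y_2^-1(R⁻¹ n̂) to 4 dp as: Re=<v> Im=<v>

Need the full column D^2_{m',-1} for m'=−2..2 at α=3.8641, β=0.8738, γ=5.3072.
cos(β/2)=0.906068, sin(β/2)=0.423133
d^2_{-2,-1}: single k=1 term ⇒ +0.629490;  D = +0.561509+0.284542i
d^2_{-1,-1}: k∈[0..1] ⇒ +0.673973 -0.440956 = +0.233017;  D = -0.225571+0.058434i
d^2_{0,-1}: k∈[0..1] ⇒ -0.770964 +0.168138 = -0.602826;  D = -0.337795+0.499293i
d^2_{1,-1}: k∈[0..1] ⇒ +0.440956 -0.032056 = +0.408901;  D = +0.052073+0.405571i
d^2_{2,-1}: single k=0 term ⇒ -0.137284;  D = +0.103157+0.090584i
Y_2^{m'}(θ=1.5846,φ=2.8818) and Σ D·Y over m':
  (+0.5615+0.2845i)·(+0.3352+0.1918i)  (-0.2256+0.0584i)·(+0.0103+0.0027i)  (-0.3378+0.4993i)·(-0.3152+0.0000i)  (+0.0521+0.4056i)·(-0.0103+0.0027i)  (+0.1032+0.0906i)·(+0.3352-0.1918i)
Y_2^-1(R⁻¹ n̂) = +0.287970+0.052211i

Re=0.2880 Im=0.0522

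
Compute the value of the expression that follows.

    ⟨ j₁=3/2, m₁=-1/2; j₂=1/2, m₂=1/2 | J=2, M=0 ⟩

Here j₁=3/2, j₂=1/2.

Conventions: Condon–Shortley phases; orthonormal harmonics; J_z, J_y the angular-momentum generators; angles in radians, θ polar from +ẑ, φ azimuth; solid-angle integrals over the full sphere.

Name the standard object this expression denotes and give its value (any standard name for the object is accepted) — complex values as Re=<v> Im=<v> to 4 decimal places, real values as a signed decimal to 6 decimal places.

This is a Clebsch–Gordan (vector-coupling) coefficient.
triangle: 0!*3!*1!/5! = 6/120
(j±m)!: 1!*2!*1!*0!*2!*2! = 8
prefactor² = (2J+1)*Δ*N² = 2
  k=0: +1/(0!*0!*2!*1!*1!*0!) = 1/2
Σ = 1/2  ⇒  CG² = 2*(1/2)² = 1/2
CG = +√(1/2) = +0.707107

Clebsch–Gordan coefficient, +√(1/2) ≈ +0.707107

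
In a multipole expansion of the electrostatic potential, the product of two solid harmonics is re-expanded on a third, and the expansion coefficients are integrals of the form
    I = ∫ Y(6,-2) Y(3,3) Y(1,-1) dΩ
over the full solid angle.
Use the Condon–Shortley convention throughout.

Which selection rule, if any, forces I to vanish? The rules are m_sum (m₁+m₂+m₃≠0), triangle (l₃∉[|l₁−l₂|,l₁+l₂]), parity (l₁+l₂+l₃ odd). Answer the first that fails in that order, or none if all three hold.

triangle

Σmᵢ = 0  ✓
l₃∈[|l₁−l₂|,l₁+l₂]=[3,9] required, l₃=1 fails  ✗
Σlᵢ = 10 ⇒ even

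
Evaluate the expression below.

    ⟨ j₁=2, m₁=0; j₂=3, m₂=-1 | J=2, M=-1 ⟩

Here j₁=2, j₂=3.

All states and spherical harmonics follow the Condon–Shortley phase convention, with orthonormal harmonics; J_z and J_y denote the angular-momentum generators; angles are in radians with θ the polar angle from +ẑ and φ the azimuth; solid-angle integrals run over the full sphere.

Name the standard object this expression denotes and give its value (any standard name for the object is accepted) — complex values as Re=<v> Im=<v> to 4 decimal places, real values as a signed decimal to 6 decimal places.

This is a Clebsch–Gordan (vector-coupling) coefficient.
triangle: 3!·1!·3!/8! = 36/40320
(j±m)!: 2!·2!·2!·4!·1!·3! = 1152
prefactor² = (2J+1)·Δ·N² = 36/7
  k=1: −1/(1!·2!·1!·1!·0!·2!) = -1/4
  k=2: +1/(2!·1!·0!·0!·1!·3!) = 1/12
Σ = -1/6  ⇒  CG² = 36/7·(-1/6)² = 1/7
CG = −√(1/7) = -0.377964

Clebsch–Gordan coefficient, −√(1/7) ≈ -0.377964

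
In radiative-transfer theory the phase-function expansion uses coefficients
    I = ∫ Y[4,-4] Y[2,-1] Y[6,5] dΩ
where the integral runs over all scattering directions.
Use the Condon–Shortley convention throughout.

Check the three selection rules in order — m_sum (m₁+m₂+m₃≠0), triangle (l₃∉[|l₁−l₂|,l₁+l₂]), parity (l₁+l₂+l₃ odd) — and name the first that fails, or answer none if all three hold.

none

azimuthal sum: -4 − 1 + 5 = 0  ✓
2 ≤ 6 ≤ 6 (triangle on l)  ✓
L = 4 + 2 + 6 = 12 (even)  ✓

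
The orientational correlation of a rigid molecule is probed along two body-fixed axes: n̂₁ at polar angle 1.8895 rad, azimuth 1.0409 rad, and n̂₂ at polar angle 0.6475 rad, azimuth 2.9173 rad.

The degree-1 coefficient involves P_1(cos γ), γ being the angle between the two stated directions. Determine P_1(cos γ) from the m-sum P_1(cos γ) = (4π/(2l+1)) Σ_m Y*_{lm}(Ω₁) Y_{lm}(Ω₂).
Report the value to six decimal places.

Addition theorem: P_1(cos γ) = (4π/3) Σ_m Y*_{lm}(Ω₁) Y_{lm}(Ω₂), m = −1…1:
  m=-1: Y*=+0.165834+0.283101i  Y=-0.203180-0.046352i  product -0.020572-0.065207i
  m=+0: Y*=-0.153097-0.000000i  Y=+0.389707+0.000000i  product -0.059663-0.000000i
  m=+1: Y*=-0.165834+0.283101i  Y=+0.203180-0.046352i  product -0.020572+0.065207i
Accumulated sum -0.100807+0.000000i; after 4π/(2l+1) scaling, -0.422258+0.000000i ⇒ P_1 = -0.422258

-0.422258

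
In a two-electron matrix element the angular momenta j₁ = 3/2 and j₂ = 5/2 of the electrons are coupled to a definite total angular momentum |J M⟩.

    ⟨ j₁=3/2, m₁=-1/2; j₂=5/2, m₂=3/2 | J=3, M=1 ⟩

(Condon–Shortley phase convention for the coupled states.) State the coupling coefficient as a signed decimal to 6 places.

−√(49/120) = -0.639010

√[7·1!2!4!/8! · 1!2!4!1!4!2!] = √(96/5)
  +(−1)^0/∏(0,1,2,4,0,0)! = 1/48  (running 1/48)
  +(−1)^1/∏(1,0,1,3,1,1)! = -1/6  (running -7/48)
⟨..|..⟩ = √(96/5)·(-7/48) = -0.639010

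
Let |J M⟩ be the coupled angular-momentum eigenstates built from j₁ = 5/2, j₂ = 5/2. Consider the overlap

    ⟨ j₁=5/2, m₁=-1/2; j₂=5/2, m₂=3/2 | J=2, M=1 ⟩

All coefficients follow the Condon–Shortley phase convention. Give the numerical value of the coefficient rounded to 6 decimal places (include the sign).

√[5·3!2!2!/8! · 2!3!4!1!3!1!] = √(36/7)
  +(−1)^2/∏(2,1,1,2,1,0)! = 1/4  (running 1/4)
  +(−1)^3/∏(3,0,0,1,2,1)! = -1/12  (running 1/6)
⟨..|..⟩ = √(36/7)·(1/6) = +0.377964

+√(1/7) ≈ +0.377964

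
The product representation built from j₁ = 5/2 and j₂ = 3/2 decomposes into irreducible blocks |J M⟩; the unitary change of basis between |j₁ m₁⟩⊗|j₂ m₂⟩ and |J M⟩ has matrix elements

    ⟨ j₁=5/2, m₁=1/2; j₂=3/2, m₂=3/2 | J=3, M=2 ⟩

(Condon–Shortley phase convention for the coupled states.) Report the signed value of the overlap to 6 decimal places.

−√(1/2) ≈ -0.707107

j₁+j₂−J=1  J+j₁−j₂=4  J−j₁+j₂=2  j₁+j₂+J+1=8
(j₁±m₁, j₂±m₂, J±M) = (3,2,3,0,5,1)
P² = 72
sum k=1..1:
  [1] −1/12 = -1/12
S = -1/12
C² = P²·S² = 1/2 ; C = -0.707107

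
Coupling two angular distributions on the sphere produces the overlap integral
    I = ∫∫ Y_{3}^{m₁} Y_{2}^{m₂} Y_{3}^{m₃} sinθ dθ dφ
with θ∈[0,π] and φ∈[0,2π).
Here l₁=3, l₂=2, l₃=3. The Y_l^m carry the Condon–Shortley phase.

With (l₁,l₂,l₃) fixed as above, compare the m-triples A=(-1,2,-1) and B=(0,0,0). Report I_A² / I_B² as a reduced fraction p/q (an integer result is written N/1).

3/2

Same 3,2,3: normalisation and zero-m 3j drop out of the ratio.
A: Δ: 2! 4! 2! / 9! → 1/3780; sum: t=2:+1/16 = 1/16; 3j²(3 2 3; -1 2 -1) = Δ·Π!·Σ² = 2/35  (sign +1)
B: Δ: 2! 4! 2! / 9! → 1/3780; sum: t=0:+1/24 t=1:−1/4 t=2:+1/24 = -1/6; 3j²(3 2 3; 0 0 0) = Δ·Π!·Σ² = 4/105  (sign +1)
I_A²/I_B² = (2/35)/(4/105) = 3/2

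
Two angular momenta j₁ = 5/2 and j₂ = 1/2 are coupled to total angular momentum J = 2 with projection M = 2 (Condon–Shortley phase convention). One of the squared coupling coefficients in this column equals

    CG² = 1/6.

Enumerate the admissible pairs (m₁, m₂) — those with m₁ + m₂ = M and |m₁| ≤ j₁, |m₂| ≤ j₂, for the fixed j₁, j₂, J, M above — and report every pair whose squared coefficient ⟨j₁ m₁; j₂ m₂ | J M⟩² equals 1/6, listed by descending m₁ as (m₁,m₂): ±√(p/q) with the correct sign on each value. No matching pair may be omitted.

(3/2,1/2): −√(1/6)

Admissible pairs with m₁+m₂ = M = 2: (3/2,1/2), (5/2,-1/2)
  (m₁,m₂)=(5/2,-1/2): CG² = 5/6, CG = +√(5/6)
  (m₁,m₂)=(3/2,1/2): CG² = 1/6, CG = −√(1/6)   ← matches the target
Pairs with CG² = 1/6: (3/2,1/2): −√(1/6)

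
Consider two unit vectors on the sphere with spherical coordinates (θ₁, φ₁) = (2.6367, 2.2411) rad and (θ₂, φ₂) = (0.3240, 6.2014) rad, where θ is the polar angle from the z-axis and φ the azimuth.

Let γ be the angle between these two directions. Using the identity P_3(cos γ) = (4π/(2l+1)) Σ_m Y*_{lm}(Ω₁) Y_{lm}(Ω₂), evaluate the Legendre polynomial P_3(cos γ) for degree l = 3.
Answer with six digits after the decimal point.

-0.640457

Expand P_3 via completeness: Σ_{m} conj(Y_{3,m}) at Ω₁ times Y_{3,m} at Ω₂ —
  [-3]  conj(Y_{3,-3})(Ω₁) = (0.042721, 0.020118) ; Y_{3,-3}(Ω₂) = (0.013059, 0.003270) ; Δ = (0.000492, 0.000402)
  [-2]  conj(Y_{3,-2})(Ω₁) = (0.047751, 0.203766) ; Y_{3,-2}(Ω₂) = (0.096882, 0.015990) ; Δ = (0.001368, 0.020505)
  [-1]  conj(Y_{3,-1})(Ω₁) = (-0.274842, 0.346696) ; Y_{3,-1}(Ω₂) = (0.358210, 0.029362) ; Δ = (-0.108631, 0.116120)
  [+0]  conj(Y_{3,0})(Ω₁) = (-0.271124, -0.000000) ; Y_{3,0}(Ω₂) = (0.528245, 0.000000) ; Δ = (-0.143220, -0.000000)
  [+1]  conj(Y_{3,1})(Ω₁) = (0.274842, 0.346696) ; Y_{3,1}(Ω₂) = (-0.358210, 0.029362) ; Δ = (-0.108631, -0.116120)
  [+2]  conj(Y_{3,2})(Ω₁) = (0.047751, -0.203766) ; Y_{3,2}(Ω₂) = (0.096882, -0.015990) ; Δ = (0.001368, -0.020505)
  [+3]  conj(Y_{3,3})(Ω₁) = (-0.042721, 0.020118) ; Y_{3,3}(Ω₂) = (-0.013059, 0.003270) ; Δ = (0.000492, -0.000402)
Total Σ_m = (-0.356762, -0.000000). Multiply by 1.795196: (-0.640457, -0.000000). P_3(cos γ) = -0.640457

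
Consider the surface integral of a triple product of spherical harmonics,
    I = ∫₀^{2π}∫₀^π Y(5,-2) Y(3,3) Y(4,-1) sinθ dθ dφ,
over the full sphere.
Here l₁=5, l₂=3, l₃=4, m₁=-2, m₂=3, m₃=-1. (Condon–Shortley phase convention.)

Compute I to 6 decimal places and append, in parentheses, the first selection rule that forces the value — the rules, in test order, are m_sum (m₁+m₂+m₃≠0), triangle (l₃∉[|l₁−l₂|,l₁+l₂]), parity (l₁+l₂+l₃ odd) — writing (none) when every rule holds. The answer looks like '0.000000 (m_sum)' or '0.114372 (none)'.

-0.179179 (none)

Rules hold: Σm=0, L=12 even, 2≤4≤8.
N = 11·7·9 = 693
Δ = 4!·6!·2!/13! = 1/180180
Racah Σ t=1..3: t=1:−1/576 t=2:+1/144 t=3:−1/576 = 1/288
⇒ 3j(5 3 4; 0 0 0)² = 20/1001, sgn +1
Racah Σ t=4..4: t=4:+1/1728 = 1/1728
⇒ 3j(5 3 4; -2 3 -1)² = 25/858, sgn -1
4πI² = N·(3j₀)²·(3jₘ)² = 750/1859
I = -1·√(0.403443/4π) = -0.17917854
No selection rule forces the value: the integral is nonzero (none).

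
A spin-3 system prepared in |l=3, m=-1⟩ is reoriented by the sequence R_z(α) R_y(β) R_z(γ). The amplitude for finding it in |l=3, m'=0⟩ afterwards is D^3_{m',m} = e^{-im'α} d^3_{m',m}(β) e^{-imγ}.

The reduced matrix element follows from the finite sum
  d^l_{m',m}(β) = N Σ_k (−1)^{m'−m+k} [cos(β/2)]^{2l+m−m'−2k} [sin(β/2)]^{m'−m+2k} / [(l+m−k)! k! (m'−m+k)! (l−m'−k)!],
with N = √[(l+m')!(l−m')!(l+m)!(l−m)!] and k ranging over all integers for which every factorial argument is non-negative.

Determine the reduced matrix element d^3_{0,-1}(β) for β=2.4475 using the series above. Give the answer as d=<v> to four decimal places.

d^3_{0,-1}(β=2.4475) via the finite sum:
Half-angle: c=0.340122, s=0.940381. N=√(6·6·2·24)=41.569219
Admissible k: 0..2 (factorial args all ≥0)
  k=0: (−1)^1·41.5692/(12)·0.3401^5·0.9404^1 = -0.014827
  k=1: (−1)^2·41.5692/(4)·0.3401^3·0.9404^3 = +0.340038
  k=2: (−1)^3·41.5692/(12)·0.3401^1·0.9404^5 = -0.866453
d^3_{0,-1}(2.4475) = -0.014827 +0.340038 -0.866453 = -0.541243

d=-0.5412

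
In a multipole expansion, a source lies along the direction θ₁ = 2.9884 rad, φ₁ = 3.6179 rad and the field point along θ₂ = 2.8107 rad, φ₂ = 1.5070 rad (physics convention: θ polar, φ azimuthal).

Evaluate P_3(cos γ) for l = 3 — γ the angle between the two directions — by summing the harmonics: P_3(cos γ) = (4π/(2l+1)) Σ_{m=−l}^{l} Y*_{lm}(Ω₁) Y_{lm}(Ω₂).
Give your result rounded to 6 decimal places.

0.515087

Term-by-term m-sum for l=3 (normalisation 4π/7 = 1.795196):
  m=-3: (-0.000210-0.001468i) × (-0.002722+0.014046i) = +0.000021+0.000001i  (running Σ = +0.000021+0.000001i)
  m=-2: (-0.013630-0.019166i) × (+0.101191+0.012982i) = -0.001130-0.002116i  (running Σ = -0.001109-0.002115i)
  m=-1: (-0.170203-0.087812i) × (+0.023243-0.363834i) = -0.035905+0.059885i  (running Σ = -0.037014+0.057769i)
  m=0: (-0.694674-0.000000i) × (-0.519602+0.000000i) = +0.360954+0.000000i  (running Σ = +0.323939+0.057769i)
  m=1: (+0.170203-0.087812i) × (-0.023243-0.363834i) = -0.035905-0.059885i  (running Σ = +0.288034-0.002115i)
  m=2: (-0.013630+0.019166i) × (+0.101191-0.012982i) = -0.001130+0.002116i  (running Σ = +0.286904+0.000001i)
  m=3: (+0.000210-0.001468i) × (+0.002722+0.014046i) = +0.000021-0.000001i  (running Σ = +0.286925+0.000000i)
Σ over m = +0.286925+0.000000i; ×(4π/7) → +0.515087+0.000000i. Real part: 0.515087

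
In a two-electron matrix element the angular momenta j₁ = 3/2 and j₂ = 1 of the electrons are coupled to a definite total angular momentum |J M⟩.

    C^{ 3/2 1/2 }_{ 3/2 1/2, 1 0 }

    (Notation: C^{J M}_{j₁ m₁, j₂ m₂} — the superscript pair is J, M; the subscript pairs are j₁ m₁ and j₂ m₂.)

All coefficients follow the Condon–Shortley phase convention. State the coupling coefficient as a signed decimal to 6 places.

+0.258199  (= +√(1/15))

j₁+j₂−J=1  J+j₁−j₂=2  J−j₁+j₂=1  j₁+j₂+J+1=5
(j₁±m₁, j₂±m₂, J±M) = (2,1,1,1,2,1)
P² = 4/15
sum k=0..1:
  [0] +1/1 = 1
  [1] −1/2 = -1/2
S = 1/2
C² = P²·S² = 1/15 ; C = +0.258199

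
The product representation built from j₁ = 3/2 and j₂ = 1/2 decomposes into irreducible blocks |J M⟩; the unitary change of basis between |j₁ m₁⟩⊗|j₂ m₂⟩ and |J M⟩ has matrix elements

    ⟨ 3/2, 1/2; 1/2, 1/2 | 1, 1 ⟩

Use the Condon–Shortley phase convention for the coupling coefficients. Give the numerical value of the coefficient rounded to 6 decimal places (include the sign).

−√(1/4) = -0.500000

j₁+j₂−J=1  J+j₁−j₂=2  J−j₁+j₂=0  j₁+j₂+J+1=4
(j₁±m₁, j₂±m₂, J±M) = (2,1,1,0,2,0)
P² = 1
sum k=1..1:
  [1] −1/2 = -1/2
S = -1/2
C² = P²·S² = 1/4 ; C = -0.500000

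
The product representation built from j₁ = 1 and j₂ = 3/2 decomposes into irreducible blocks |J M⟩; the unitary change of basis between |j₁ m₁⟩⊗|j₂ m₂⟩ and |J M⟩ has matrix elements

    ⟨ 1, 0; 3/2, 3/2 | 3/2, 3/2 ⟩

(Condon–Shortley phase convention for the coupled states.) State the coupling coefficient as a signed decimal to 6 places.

√[4·1!1!2!/5! · 1!1!3!0!3!0!] = √(12/5)
  +(−1)^1/∏(1,0,0,2,1,0)! = -1/2  (running -1/2)
⟨..|..⟩ = √(12/5)·(-1/2) = -0.774597

−√(3/5) = -0.774597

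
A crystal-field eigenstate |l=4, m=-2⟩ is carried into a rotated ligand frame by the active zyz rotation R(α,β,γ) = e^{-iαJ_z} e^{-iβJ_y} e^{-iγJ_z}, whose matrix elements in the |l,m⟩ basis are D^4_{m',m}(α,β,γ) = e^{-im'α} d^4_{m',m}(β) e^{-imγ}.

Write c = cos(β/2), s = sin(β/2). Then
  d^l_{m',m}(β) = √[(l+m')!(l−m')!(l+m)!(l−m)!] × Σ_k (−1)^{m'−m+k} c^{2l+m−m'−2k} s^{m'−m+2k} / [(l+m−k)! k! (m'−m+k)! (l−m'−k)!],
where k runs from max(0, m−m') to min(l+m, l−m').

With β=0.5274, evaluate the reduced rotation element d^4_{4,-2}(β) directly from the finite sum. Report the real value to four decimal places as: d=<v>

d=0.0015

d^4_{4,-2}(β=0.5274) via the finite sum:
With c≡cos(β/2)=0.965432 and s≡sin(β/2)=0.260654, N=[40320·1·2·720]^{1/2}=7619.763776
The bounds max(0,m−m')=0 and min(l+m,l−m')=0 give 1 term
  k=0: (−1)^6·7619.7638/(1440)·0.9654^2·0.2607^6 = +0.001547
d^4_{4,-2}(0.5274) = +0.001547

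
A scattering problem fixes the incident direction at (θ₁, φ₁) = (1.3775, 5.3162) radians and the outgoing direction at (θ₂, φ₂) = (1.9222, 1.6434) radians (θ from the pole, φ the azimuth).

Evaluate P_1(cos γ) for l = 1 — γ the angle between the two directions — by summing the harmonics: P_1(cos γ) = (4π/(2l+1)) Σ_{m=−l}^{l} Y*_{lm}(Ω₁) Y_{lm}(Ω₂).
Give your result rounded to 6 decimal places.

Term-by-term m-sum for l=1 (normalisation 4π/3 = 4.188790):
  m=-1: (0.19251 - 0.27911j) × (-0.02353 - 0.32353j) = -0.09483 - 0.05572j  (running Σ = -0.09483 - 0.05572j)
  m=0: (0.09386 + 0.00000j) × (-0.16818 + 0.00000j) = -0.01579 + 0.00000j  (running Σ = -0.11061 - 0.05572j)
  m=1: (-0.19251 - 0.27911j) × (0.02353 - 0.32353j) = -0.09483 + 0.05572j  (running Σ = -0.20544 + 0.00000j)
Total Σ_m = -0.20544 + 0.00000j. Multiply by 4.188790: -0.86055 + 0.00000j. P_1(cos γ) = -0.860554

-0.860554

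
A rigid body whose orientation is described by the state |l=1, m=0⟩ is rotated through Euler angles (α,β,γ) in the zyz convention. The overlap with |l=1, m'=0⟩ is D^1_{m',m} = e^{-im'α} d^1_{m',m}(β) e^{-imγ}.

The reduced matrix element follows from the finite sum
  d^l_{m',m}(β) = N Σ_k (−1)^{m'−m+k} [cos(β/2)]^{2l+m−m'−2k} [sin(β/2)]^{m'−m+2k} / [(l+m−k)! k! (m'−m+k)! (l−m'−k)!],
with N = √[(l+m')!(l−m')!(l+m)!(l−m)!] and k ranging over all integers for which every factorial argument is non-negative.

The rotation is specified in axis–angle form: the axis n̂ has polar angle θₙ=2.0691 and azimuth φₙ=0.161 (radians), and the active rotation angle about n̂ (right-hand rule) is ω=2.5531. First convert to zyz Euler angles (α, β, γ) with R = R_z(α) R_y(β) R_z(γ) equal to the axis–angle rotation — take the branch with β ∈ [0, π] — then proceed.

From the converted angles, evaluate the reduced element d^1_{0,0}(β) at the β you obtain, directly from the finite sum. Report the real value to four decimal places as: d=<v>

Axis–angle → zyz. n̂ = (sinθₙcosφₙ, sinθₙsinφₙ, cosθₙ) = (+0.867035, +0.140811, -0.477936), ω = 2.5531.
R = I cosω + sinω [n̂]ₓ + (1−cosω) n̂n̂ᵀ gives
  R = [+0.545259, +0.488945, -0.680900; -0.041667, -0.795458, -0.604574; -0.837231, +0.358021, -0.413358]
β = atan2(√(R₁₃²+R₂₃²), R₃₃) = 1.996935; α = atan2(R₂₃, R₁₃) mod 2π = 3.867685; γ = atan2(R₃₂, −R₃₁) mod 2π = 0.404092
d^1_{0,0}(β=1.9969) via the finite sum:
Half-angle: c=0.541591, s=0.840642. N=√(1·1·1·1)=1.000000
k: max(0,(0)−(0))=0 … min(1+(0),1−(0))=1
  k=0: (−1)^0·1.0000/(1)·0.5416^2·0.8406^0 = +0.293321
  k=1: (−1)^1·1.0000/(1)·0.5416^0·0.8406^2 = -0.706679
d^1_{0,0}(1.9969) = +0.293321 -0.706679 = -0.413358

d=-0.4134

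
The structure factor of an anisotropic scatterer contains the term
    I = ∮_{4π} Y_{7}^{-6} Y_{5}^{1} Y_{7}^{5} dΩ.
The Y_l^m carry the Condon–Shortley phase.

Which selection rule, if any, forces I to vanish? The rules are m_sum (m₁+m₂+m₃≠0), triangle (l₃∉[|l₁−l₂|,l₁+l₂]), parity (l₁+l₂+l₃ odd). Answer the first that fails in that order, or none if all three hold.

parity

Σmᵢ = 0  ✓
l₃∈[|l₁−l₂|,l₁+l₂]=[2,12], have l₃=7  ✓
Σlᵢ = 19 ⇒ odd  ✗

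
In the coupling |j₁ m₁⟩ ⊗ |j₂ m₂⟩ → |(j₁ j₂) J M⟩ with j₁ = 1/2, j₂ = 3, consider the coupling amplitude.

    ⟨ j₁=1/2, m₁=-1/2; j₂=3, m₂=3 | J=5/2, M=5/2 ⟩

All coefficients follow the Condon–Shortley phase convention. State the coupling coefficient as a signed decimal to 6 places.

√[6·1!0!5!/7! · 0!1!6!0!5!0!] = √(86400/7)
  +(−1)^1/∏(1,0,0,5,0,0)! = -1/120  (running -1/120)
⟨..|..⟩ = √(86400/7)·(-1/120) = -0.925820

−√(6/7) = -0.925820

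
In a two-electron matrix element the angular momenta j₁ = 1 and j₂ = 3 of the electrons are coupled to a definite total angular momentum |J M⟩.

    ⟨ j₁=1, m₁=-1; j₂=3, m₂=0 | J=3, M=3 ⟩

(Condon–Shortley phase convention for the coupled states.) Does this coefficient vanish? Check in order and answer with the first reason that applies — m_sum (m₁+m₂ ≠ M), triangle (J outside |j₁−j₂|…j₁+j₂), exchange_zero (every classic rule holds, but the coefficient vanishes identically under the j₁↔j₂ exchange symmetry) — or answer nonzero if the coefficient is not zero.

m-sum: m₁+m₂ = -1+0 = -1, M = 3  ✗ ⇒ coefficient is 0

m_sum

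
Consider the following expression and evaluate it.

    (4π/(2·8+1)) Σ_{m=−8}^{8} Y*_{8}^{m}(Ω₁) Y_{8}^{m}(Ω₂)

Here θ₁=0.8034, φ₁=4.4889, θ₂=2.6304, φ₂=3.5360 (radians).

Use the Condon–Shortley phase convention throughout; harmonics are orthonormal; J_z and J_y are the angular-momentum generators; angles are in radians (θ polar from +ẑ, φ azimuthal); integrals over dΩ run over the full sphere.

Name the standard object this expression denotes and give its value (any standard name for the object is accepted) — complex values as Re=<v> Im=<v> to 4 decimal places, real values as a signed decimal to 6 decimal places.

This sum is the spherical-harmonic addition theorem: it equals the Legendre polynomial P_l(cos γ) of the angle γ between the two directions.
Addition theorem: P_8(cos γ) = (4π/17) Σ_m Y*_{lm}(Ω₁) Y_{lm}(Ω₂), m = −8…8:
  [-8]  conj(Y_{8,-8})(Ω₁) = (-0.007994, -0.036238) ; Y_{8,-8}(Ω₂) = (-0.001691, 0.000023) ; Δ = (0.000014, 0.000061)
  [-7]  conj(Y_{8,-7})(Ω₁) = (0.143183, 0.000913) ; Y_{8,-7}(Ω₂) = (-0.011196, -0.004482) ; Δ = (-0.001599, -0.000652)
  [-6]  conj(Y_{8,-6})(Ω₁) = (-0.074264, 0.317371) ; Y_{8,-6}(Ω₂) = (-0.038373, -0.037594) ; Δ = (0.014781, -0.009386)
  [-5]  conj(Y_{8,-5})(Ω₁) = (-0.414583, -0.201983) ; Y_{8,-5}(Ω₂) = (-0.065278, -0.153863) ; Δ = (-0.004015, 0.076974)
  [-4]  conj(Y_{8,-4})(Ω₁) = (0.202916, -0.252556) ; Y_{8,-4}(Ω₂) = (-0.002494, -0.364920) ; Δ = (-0.092669, -0.073418)
  [-3]  conj(Y_{8,-3})(Ω₁) = (-0.066212, -0.083494) ; Y_{8,-3}(Ω₂) = (0.195141, -0.478026) ; Δ = (-0.052833, 0.015358)
  [-2]  conj(Y_{8,-2})(Ω₁) = (0.347009, -0.166333) ; Y_{8,-2}(Ω₂) = (0.233869, -0.235472) ; Δ = (0.041988, -0.120611)
  [-1]  conj(Y_{8,-1})(Ω₁) = (0.016400, 0.072157) ; Y_{8,-1}(Ω₂) = (-0.201713, 0.083956) ; Δ = (-0.009366, -0.013178)
  [+0]  conj(Y_{8,0})(Ω₁) = (0.362607, -0.000000) ; Y_{8,0}(Ω₂) = (-0.419043, 0.000000) ; Δ = (-0.151948, 0.000000)
  [+1]  conj(Y_{8,1})(Ω₁) = (-0.016400, 0.072157) ; Y_{8,1}(Ω₂) = (0.201713, 0.083956) ; Δ = (-0.009366, 0.013178)
  [+2]  conj(Y_{8,2})(Ω₁) = (0.347009, 0.166333) ; Y_{8,2}(Ω₂) = (0.233869, 0.235472) ; Δ = (0.041988, 0.120611)
  [+3]  conj(Y_{8,3})(Ω₁) = (0.066212, -0.083494) ; Y_{8,3}(Ω₂) = (-0.195141, -0.478026) ; Δ = (-0.052833, -0.015358)
  [+4]  conj(Y_{8,4})(Ω₁) = (0.202916, 0.252556) ; Y_{8,4}(Ω₂) = (-0.002494, 0.364920) ; Δ = (-0.092669, 0.073418)
  [+5]  conj(Y_{8,5})(Ω₁) = (0.414583, -0.201983) ; Y_{8,5}(Ω₂) = (0.065278, -0.153863) ; Δ = (-0.004015, -0.076974)
  [+6]  conj(Y_{8,6})(Ω₁) = (-0.074264, -0.317371) ; Y_{8,6}(Ω₂) = (-0.038373, 0.037594) ; Δ = (0.014781, 0.009386)
  [+7]  conj(Y_{8,7})(Ω₁) = (-0.143183, 0.000913) ; Y_{8,7}(Ω₂) = (0.011196, -0.004482) ; Δ = (-0.001599, 0.000652)
  [+8]  conj(Y_{8,8})(Ω₁) = (-0.007994, 0.036238) ; Y_{8,8}(Ω₂) = (-0.001691, -0.000023) ; Δ = (0.000014, -0.000061)
Σ over m = (-0.359345, 0.000000); ×(4π/17) → (-0.265627, 0.000000). Real part: -0.265627

Legendre polynomial (addition theorem), -0.265627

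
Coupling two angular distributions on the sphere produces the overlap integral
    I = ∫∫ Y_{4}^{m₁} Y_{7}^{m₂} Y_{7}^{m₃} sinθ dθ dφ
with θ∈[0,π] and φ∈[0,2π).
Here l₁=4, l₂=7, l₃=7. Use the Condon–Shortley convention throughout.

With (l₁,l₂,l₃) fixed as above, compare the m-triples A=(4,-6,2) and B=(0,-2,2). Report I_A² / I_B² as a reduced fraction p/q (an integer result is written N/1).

Shared (l₁,l₂,l₃)=(4,7,7): N and (l;000)² cancel in I_A²/I_B².
A: Δ = 4!·4!·10!/19! = 1/58198140; Racah Σ t=0..0: t=0:+1/209018880 = 1/209018880; ⇒ 3j(4 7 7; 4 -6 2)² = 25/5814, sgn -1
B: Δ = 4!·4!·10!/19! = 1/58198140; Racah Σ t=0..4: t=0:+1/8294400 t=1:−1/622080 t=2:+1/483840 t=3:−1/2903040 t=4:+1/209018880 = 251/1045094400; ⇒ 3j(4 7 7; 0 -2 2)² = 63001/58198140, sgn -1
I_A²/I_B² = (25/5814)/(63001/58198140) = 250250/63001

250250/63001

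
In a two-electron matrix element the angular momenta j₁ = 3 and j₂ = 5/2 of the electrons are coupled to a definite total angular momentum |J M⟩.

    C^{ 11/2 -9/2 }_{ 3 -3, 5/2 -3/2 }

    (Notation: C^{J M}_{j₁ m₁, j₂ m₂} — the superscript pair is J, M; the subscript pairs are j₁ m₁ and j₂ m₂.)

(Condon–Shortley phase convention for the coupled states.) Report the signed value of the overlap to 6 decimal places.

+√(5/11) = +0.674200

j₁+j₂−J=0  J+j₁−j₂=6  J−j₁+j₂=5  j₁+j₂+J+1=12
(j₁±m₁, j₂±m₂, J±M) = (0,6,1,4,1,10)
P² = 1492992000/11
sum k=0..0:
  [0] +1/17280 = 1/17280
S = 1/17280
C² = P²·S² = 5/11 ; C = +0.674200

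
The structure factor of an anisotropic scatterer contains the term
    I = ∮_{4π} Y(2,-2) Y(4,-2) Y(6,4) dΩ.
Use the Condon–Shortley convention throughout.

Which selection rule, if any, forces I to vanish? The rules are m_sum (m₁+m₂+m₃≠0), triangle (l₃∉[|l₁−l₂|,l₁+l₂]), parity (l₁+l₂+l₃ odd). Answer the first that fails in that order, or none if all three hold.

azimuthal sum: -2 − 2 + 4 = 0  ✓
2 ≤ 6 ≤ 6 (triangle on l)  ✓
L = 2 + 4 + 6 = 12 (even)  ✓

none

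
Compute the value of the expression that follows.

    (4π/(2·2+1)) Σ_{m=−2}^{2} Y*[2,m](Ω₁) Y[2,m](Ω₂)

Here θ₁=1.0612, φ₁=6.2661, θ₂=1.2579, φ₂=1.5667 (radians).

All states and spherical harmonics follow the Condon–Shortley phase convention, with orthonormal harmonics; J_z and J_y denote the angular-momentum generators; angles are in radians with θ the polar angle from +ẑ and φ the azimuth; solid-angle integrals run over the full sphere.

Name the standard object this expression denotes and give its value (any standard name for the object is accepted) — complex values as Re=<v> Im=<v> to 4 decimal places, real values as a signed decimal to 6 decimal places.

This sum is the spherical-harmonic addition theorem: it equals the Legendre polynomial P_l(cos γ) of the angle γ between the two directions.
Summing Y*_{l m}(θ₁,φ₁)·Y_{l m}(θ₂,φ₂) over m ∈ [−2, 2]; prefactor 4π/(2·2+1) = 2.513274:
  [-2]  conj(Y_{2,-2})(Ω₁) = +0.294179-0.010056i ; Y_{2,-2}(Ω₂) = -0.349663-0.002865i ; Δ = -0.102892+0.002674i
  [-1]  conj(Y_{2,-1})(Ω₁) = +0.328936-0.005621i ; Y_{2,-1}(Ω₂) = +0.000927-0.226254i ; Δ = -0.000967-0.074428i
  [+0]  conj(Y_{2,0})(Ω₁) = -0.090227-0.000000i ; Y_{2,0}(Ω₂) = -0.225741+0.000000i ; Δ = +0.020368+0.000000i
  [+1]  conj(Y_{2,1})(Ω₁) = -0.328936-0.005621i ; Y_{2,1}(Ω₂) = -0.000927-0.226254i ; Δ = -0.000967+0.074428i
  [+2]  conj(Y_{2,2})(Ω₁) = +0.294179+0.010056i ; Y_{2,2}(Ω₂) = -0.349663+0.002865i ; Δ = -0.102892-0.002674i
Total Σ_m = -0.187350-0.000000i. Multiply by 2.513274: -0.470863-0.000000i. P_2(cos γ) = -0.470863

Legendre polynomial (addition theorem), -0.470863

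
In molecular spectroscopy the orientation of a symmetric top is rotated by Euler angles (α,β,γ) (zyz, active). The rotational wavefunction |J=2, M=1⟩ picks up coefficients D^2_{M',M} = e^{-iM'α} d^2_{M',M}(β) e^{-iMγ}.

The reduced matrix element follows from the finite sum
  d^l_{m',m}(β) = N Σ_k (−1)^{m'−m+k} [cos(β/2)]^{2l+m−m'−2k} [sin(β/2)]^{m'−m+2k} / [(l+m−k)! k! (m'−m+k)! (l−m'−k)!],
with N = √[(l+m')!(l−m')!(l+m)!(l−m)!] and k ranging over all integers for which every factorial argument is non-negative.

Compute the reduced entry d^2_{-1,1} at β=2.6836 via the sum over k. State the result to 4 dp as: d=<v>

d=-0.7530

d^2_{-1,1}(β=2.6836) via the finite sum:
c=cos(2.683600/2)=0.227000, s=sin(2.683600/2)=0.973895; N=√[1·6·6·1]=6.000000
Admissible k: 2..3 (factorial args all ≥0)
  k=2: (−1)^0·6.0000/(2)·0.2270^2·0.9739^2 = +0.146621
  k=3: (−1)^1·6.0000/(6)·0.2270^0·0.9739^4 = -0.899597
d^2_{-1,1}(2.6836) = +0.146621 -0.899597 = -0.752976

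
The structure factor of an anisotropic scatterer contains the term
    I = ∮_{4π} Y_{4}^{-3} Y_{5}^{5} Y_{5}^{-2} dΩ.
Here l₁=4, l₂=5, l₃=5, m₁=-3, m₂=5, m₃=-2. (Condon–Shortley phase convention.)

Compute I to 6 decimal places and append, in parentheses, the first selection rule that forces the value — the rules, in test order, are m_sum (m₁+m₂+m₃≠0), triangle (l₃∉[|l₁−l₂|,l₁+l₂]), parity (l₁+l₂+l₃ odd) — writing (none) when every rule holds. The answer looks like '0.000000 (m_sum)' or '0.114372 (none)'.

m-sum 0 ✓  L=14 even ✓  1≤5≤9 ✓
Π(2lᵢ+1) = 9×11×11 = 1089
triangle coeff Δ(4,5,5) = 1/3153150
Σ_t [0,4]: t=0:+1/69120 t=1:−1/1728 t=2:+1/576 t=3:−1/1728 t=4:+1/69120 = 7/11520
(3j)²=2/143 [(4 5 5; 0 0 0)], sign=-1
Σ_t [4,4]: t=4:+1/103680 = 1/103680
(3j)²=7/429 [(4 5 5; -3 5 -2)], sign=-1
⇒ 4πI² = 42/169
I = (+1)√(42/169/(4π)) = 0.14062948
No selection rule forces the value: the integral is nonzero (none).

0.140629 (none)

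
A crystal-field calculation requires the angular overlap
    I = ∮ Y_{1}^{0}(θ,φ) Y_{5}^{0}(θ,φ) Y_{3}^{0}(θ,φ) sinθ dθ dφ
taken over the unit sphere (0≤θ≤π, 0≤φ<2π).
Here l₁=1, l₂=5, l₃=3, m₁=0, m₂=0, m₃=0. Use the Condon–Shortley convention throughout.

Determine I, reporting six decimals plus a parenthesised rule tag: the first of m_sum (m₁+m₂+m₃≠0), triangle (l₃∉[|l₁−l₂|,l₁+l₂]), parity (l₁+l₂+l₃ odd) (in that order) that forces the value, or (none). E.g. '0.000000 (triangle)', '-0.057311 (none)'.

0.000000 (triangle)

l₃=3 ∉ [4,6] — triangle fails ⇒ I = 0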